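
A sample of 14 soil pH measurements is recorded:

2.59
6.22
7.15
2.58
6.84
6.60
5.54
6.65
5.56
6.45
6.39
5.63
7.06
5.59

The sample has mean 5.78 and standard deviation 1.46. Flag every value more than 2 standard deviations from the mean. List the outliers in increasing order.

Cutoffs at x̄ ± 2s: 5.78 ± 2·1.46 = [2.86, 8.70].
2.58: z = -2.19, |z| > 2 → outlier.
2.59: z = -2.18, |z| > 2 → outlier.
Every other value lies within [2.86, 8.70].

2.58, 2.59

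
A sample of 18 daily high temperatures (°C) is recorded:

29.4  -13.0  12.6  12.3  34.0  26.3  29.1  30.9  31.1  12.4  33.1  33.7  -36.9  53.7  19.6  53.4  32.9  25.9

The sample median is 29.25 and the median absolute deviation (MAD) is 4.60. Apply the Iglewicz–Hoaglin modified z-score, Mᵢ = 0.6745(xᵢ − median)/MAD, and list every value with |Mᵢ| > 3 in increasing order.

-36.9, -13.0, 53.4, 53.7

|Mᵢ| > 3 ⇔ |xᵢ − 29.25| > 3·4.60/0.6745 = 20.46.
So outliers lie outside [8.79, 49.71].
-36.9: M = -9.70 → outlier.
-13.0: M = -6.20 → outlier.
53.4: M = 3.54 → outlier.
53.7: M = 3.59 → outlier.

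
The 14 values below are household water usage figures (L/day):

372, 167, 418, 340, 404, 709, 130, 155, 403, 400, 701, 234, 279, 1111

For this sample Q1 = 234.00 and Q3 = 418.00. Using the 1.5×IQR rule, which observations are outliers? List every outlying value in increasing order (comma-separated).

701, 709, 1111

IQR = Q3 − Q1 = 418.00 − 234.00 = 184.00.
Lower fence = Q1 − 1.5·IQR = 234.00 − 276.00 = -42.00.
Upper fence = Q3 + 1.5·IQR = 418.00 + 276.00 = 694.00.
701 > 694.00 → outlier.
709 > 694.00 → outlier.
1111 > 694.00 → outlier.
All remaining values lie within [-42.00, 694.00].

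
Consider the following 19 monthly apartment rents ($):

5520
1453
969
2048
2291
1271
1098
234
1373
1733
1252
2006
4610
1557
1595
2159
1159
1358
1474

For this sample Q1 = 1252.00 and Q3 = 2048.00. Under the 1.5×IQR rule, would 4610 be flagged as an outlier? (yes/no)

yes

IQR = Q3 − Q1 = 2048.00 − 1252.00 = 796.00.
Lower fence = Q1 − 1.5·IQR = 1252.00 − 1194.00 = 58.00.
Upper fence = Q3 + 1.5·IQR = 2048.00 + 1194.00 = 3242.00.
4610 lies above the upper fence.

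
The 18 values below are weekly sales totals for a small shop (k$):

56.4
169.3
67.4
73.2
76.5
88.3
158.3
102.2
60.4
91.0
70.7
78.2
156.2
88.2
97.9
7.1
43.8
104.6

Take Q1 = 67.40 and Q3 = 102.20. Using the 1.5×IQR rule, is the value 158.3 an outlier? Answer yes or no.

IQR = Q3 − Q1 = 102.20 − 67.40 = 34.80.
Lower fence = Q1 − 1.5·IQR = 67.40 − 52.20 = 15.20.
Upper fence = Q3 + 1.5·IQR = 102.20 + 52.20 = 154.40.
158.3 lies above the upper fence.

yes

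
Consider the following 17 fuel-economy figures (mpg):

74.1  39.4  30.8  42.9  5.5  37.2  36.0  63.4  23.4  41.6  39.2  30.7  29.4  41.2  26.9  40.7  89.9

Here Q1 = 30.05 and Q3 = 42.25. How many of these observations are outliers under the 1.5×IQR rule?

4

IQR = 12.20; fences at 30.05 − 18.30 = 11.75 and 42.25 + 18.30 = 60.55.
Outside the cutoffs: 5.5, 63.4, 74.1, 89.9.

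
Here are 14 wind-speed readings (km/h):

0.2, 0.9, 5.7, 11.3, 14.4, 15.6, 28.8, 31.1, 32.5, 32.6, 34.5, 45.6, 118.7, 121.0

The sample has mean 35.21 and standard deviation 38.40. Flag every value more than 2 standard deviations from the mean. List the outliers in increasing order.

118.7, 121.0

Cutoffs at x̄ ± 2s: 35.21 ± 2·38.40 = [-41.59, 112.01].
118.7: z = 2.17, |z| > 2 → outlier.
121.0: z = 2.23, |z| > 2 → outlier.
Every other value lies within [-41.59, 112.01].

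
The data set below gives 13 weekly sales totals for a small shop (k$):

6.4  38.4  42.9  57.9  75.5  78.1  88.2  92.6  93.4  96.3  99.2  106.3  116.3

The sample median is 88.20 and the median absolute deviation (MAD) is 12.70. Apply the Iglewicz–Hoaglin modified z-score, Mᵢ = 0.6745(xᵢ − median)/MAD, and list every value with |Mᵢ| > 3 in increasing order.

6.4

|Mᵢ| > 3 ⇔ |xᵢ − 88.20| > 3·12.70/0.6745 = 56.49.
So outliers lie outside [31.71, 144.69].
6.4: M = -4.34 → outlier.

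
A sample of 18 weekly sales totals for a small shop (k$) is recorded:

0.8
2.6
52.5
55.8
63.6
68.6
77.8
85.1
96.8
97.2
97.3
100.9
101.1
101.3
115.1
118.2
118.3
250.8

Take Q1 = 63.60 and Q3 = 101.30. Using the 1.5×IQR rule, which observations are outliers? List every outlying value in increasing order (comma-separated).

0.8, 2.6, 250.8

IQR = Q3 − Q1 = 101.30 − 63.60 = 37.70.
Lower fence = Q1 − 1.5·IQR = 63.60 − 56.55 = 7.05.
Upper fence = Q3 + 1.5·IQR = 101.30 + 56.55 = 157.85.
0.8 < 7.05 → outlier.
2.6 < 7.05 → outlier.
250.8 > 157.85 → outlier.
All remaining values lie within [7.05, 157.85].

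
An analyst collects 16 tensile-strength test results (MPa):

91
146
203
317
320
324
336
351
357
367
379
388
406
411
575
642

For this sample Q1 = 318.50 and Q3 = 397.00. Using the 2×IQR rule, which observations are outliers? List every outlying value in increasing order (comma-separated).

91, 146, 575, 642

IQR = Q3 − Q1 = 397.00 − 318.50 = 78.50.
Lower fence = Q1 − 2·IQR = 318.50 − 157.00 = 161.50.
Upper fence = Q3 + 2·IQR = 397.00 + 157.00 = 554.00.
91 < 161.50 → outlier.
146 < 161.50 → outlier.
575 > 554.00 → outlier.
642 > 554.00 → outlier.
All remaining values lie within [161.50, 554.00].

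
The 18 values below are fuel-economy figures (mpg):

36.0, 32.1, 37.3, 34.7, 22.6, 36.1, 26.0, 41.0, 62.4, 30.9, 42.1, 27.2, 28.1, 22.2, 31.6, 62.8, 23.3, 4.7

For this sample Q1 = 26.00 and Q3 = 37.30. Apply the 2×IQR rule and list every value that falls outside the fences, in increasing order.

62.4, 62.8

IQR = Q3 − Q1 = 37.30 − 26.00 = 11.30.
Lower fence = Q1 − 2·IQR = 26.00 − 22.60 = 3.40.
Upper fence = Q3 + 2·IQR = 37.30 + 22.60 = 59.90.
62.4 > 59.90 → outlier.
62.8 > 59.90 → outlier.
All remaining values lie within [3.40, 59.90].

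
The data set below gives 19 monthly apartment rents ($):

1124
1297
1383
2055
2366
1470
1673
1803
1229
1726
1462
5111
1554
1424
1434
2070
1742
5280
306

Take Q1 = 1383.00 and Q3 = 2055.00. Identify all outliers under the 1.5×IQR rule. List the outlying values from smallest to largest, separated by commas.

306, 5111, 5280

IQR = Q3 − Q1 = 2055.00 − 1383.00 = 672.00.
Lower fence = Q1 − 1.5·IQR = 1383.00 − 1008.00 = 375.00.
Upper fence = Q3 + 1.5·IQR = 2055.00 + 1008.00 = 3063.00.
306 < 375.00 → outlier.
5111 > 3063.00 → outlier.
5280 > 3063.00 → outlier.
All remaining values lie within [375.00, 3063.00].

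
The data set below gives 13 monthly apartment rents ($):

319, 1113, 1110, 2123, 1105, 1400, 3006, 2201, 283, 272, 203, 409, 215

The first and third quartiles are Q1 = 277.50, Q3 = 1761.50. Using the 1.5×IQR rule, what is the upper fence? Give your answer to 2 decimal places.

3987.50

IQR = Q3 − Q1 = 1761.50 − 277.50 = 1484.00.
Lower fence = Q1 − 1.5·IQR = 277.50 − 2226.00 = -1948.50.
Upper fence = Q3 + 1.5·IQR = 1761.50 + 2226.00 = 3987.50.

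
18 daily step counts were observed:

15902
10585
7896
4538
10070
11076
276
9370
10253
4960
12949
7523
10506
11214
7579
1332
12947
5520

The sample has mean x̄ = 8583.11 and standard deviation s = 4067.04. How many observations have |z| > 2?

1

Cutoffs: x̄ ± 2s = [449.03, 16717.19].
Outside the cutoffs: 276.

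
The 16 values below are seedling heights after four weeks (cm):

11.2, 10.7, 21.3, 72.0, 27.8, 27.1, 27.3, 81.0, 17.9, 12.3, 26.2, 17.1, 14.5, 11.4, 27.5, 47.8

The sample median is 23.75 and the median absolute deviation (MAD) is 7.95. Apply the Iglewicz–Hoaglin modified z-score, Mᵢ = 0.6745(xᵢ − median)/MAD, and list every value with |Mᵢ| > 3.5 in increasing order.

|Mᵢ| > 3.5 ⇔ |xᵢ − 23.75| > 3.5·7.95/0.6745 = 41.25.
So outliers lie outside [-17.50, 65.00].
72.0: M = 4.09 → outlier.
81.0: M = 4.86 → outlier.

72.0, 81.0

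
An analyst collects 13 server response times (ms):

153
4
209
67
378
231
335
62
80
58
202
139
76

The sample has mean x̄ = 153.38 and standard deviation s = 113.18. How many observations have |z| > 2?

Cutoffs: x̄ ± 2s = [-72.98, 379.74].
Every value lies within the cutoffs.

0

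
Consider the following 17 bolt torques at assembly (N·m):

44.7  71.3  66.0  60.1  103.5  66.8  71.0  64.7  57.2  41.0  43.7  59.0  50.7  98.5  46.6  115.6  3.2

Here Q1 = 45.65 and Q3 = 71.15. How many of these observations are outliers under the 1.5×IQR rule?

IQR = 25.50; fences at 45.65 − 38.25 = 7.40 and 71.15 + 38.25 = 109.40.
Outside the cutoffs: 3.2, 115.6.

2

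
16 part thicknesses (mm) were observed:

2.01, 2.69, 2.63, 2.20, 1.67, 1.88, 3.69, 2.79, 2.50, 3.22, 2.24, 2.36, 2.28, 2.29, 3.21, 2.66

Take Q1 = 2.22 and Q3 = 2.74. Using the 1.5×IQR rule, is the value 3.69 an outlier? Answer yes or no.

IQR = Q3 − Q1 = 2.74 − 2.22 = 0.52.
Lower fence = Q1 − 1.5·IQR = 2.22 − 0.78 = 1.44.
Upper fence = Q3 + 1.5·IQR = 2.74 + 0.78 = 3.52.
3.69 lies above the upper fence.

yes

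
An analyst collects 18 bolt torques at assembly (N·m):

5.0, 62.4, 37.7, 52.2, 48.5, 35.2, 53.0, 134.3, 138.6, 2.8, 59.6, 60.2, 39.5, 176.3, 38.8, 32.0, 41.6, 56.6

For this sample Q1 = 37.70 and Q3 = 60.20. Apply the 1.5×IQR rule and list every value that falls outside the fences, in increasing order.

2.8, 134.3, 138.6, 176.3

IQR = Q3 − Q1 = 60.20 − 37.70 = 22.50.
Lower fence = Q1 − 1.5·IQR = 37.70 − 33.75 = 3.95.
Upper fence = Q3 + 1.5·IQR = 60.20 + 33.75 = 93.95.
2.8 < 3.95 → outlier.
134.3 > 93.95 → outlier.
138.6 > 93.95 → outlier.
176.3 > 93.95 → outlier.
All remaining values lie within [3.95, 93.95].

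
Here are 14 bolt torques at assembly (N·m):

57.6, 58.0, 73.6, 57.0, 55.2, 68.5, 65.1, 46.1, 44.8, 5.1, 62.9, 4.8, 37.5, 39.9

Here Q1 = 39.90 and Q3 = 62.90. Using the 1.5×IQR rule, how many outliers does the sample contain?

2

IQR = 23.00; fences at 39.90 − 34.50 = 5.40 and 62.90 + 34.50 = 97.40.
Outside the cutoffs: 4.8, 5.1.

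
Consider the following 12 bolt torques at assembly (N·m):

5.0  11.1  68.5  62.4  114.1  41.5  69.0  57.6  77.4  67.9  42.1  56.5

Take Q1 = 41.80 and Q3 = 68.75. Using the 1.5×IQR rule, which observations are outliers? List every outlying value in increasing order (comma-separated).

114.1

IQR = Q3 − Q1 = 68.75 − 41.80 = 26.95.
Lower fence = Q1 − 1.5·IQR = 41.80 − 40.425 = 1.375.
Upper fence = Q3 + 1.5·IQR = 68.75 + 40.425 = 109.175.
114.1 > 109.175 → outlier.
All remaining values lie within [1.375, 109.175].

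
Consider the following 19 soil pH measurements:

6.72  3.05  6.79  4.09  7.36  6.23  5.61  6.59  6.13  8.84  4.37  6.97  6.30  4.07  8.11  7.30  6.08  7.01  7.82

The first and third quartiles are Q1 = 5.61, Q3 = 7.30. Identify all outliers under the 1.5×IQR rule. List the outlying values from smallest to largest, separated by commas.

IQR = Q3 − Q1 = 7.30 − 5.61 = 1.69.
Lower fence = Q1 − 1.5·IQR = 5.61 − 2.535 = 3.075.
Upper fence = Q3 + 1.5·IQR = 7.30 + 2.535 = 9.835.
3.05 < 3.075 → outlier.
All remaining values lie within [3.075, 9.835].

3.05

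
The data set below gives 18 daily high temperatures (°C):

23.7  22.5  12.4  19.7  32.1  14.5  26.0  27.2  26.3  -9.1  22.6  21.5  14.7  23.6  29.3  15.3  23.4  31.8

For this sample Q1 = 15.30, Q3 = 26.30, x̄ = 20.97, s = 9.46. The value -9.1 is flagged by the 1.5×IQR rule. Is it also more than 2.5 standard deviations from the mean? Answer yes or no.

z = (-9.1 − 20.97) / 9.46 = -3.18.
|z| = 3.18 > 2.5.

yes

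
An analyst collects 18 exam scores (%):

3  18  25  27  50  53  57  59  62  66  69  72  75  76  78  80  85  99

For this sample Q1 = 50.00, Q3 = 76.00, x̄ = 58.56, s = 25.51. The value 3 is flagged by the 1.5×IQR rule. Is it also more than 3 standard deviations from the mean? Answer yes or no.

z = (3 − 58.56) / 25.51 = -2.18.
|z| = 2.18 ≤ 3.

no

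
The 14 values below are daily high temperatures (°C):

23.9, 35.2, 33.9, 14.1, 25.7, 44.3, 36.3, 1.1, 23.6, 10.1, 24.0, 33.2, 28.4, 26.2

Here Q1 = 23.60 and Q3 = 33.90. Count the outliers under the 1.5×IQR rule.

IQR = 10.30; fences at 23.60 − 15.45 = 8.15 and 33.90 + 15.45 = 49.35.
Outside the cutoffs: 1.1.

1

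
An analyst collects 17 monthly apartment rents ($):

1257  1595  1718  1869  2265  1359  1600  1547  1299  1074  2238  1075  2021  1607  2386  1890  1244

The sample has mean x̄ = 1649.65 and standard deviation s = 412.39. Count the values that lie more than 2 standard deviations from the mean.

0

Cutoffs: x̄ ± 2s = [824.87, 2474.43].
Every value lies within the cutoffs.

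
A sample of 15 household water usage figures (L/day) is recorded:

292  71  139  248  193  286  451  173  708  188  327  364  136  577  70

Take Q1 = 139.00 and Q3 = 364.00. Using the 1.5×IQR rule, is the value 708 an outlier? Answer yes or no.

IQR = Q3 − Q1 = 364.00 − 139.00 = 225.00.
Lower fence = Q1 − 1.5·IQR = 139.00 − 337.50 = -198.50.
Upper fence = Q3 + 1.5·IQR = 364.00 + 337.50 = 701.50.
708 lies above the upper fence.

yes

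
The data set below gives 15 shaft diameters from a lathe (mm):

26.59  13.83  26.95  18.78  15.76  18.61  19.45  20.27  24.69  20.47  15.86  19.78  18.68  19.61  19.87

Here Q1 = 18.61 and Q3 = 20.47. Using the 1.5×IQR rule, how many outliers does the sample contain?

IQR = 1.86; fences at 18.61 − 2.79 = 15.82 and 20.47 + 2.79 = 23.26.
Outside the cutoffs: 13.83, 15.76, 24.69, 26.59, 26.95.

5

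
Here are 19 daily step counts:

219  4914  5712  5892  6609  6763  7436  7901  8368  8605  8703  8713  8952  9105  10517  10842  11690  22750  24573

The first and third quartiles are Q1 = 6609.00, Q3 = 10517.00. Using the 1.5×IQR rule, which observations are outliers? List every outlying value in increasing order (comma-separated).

219, 22750, 24573

IQR = Q3 − Q1 = 10517.00 − 6609.00 = 3908.00.
Lower fence = Q1 − 1.5·IQR = 6609.00 − 5862.00 = 747.00.
Upper fence = Q3 + 1.5·IQR = 10517.00 + 5862.00 = 16379.00.
219 < 747.00 → outlier.
22750 > 16379.00 → outlier.
24573 > 16379.00 → outlier.
All remaining values lie within [747.00, 16379.00].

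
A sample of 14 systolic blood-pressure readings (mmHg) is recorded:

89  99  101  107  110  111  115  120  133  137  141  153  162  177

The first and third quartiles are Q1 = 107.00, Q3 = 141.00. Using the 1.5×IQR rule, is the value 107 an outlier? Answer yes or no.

IQR = Q3 − Q1 = 141.00 − 107.00 = 34.00.
Lower fence = Q1 − 1.5·IQR = 107.00 − 51.00 = 56.00.
Upper fence = Q3 + 1.5·IQR = 141.00 + 51.00 = 192.00.
107 lies within [56.00, 192.00].

no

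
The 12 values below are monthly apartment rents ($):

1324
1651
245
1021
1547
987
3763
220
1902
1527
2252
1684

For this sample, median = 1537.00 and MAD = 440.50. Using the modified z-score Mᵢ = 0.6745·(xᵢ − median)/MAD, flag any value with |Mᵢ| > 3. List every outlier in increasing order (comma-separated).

|Mᵢ| > 3 ⇔ |xᵢ − 1537.00| > 3·440.50/0.6745 = 1959.23.
So outliers lie outside [-422.23, 3496.23].
3763: M = 3.41 → outlier.

3763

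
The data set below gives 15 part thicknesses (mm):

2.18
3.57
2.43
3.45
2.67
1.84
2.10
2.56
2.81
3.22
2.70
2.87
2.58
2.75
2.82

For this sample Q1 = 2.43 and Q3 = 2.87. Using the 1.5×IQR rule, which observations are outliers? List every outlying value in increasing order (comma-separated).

3.57

IQR = Q3 − Q1 = 2.87 − 2.43 = 0.44.
Lower fence = Q1 − 1.5·IQR = 2.43 − 0.66 = 1.77.
Upper fence = Q3 + 1.5·IQR = 2.87 + 0.66 = 3.53.
3.57 > 3.53 → outlier.
All remaining values lie within [1.77, 3.53].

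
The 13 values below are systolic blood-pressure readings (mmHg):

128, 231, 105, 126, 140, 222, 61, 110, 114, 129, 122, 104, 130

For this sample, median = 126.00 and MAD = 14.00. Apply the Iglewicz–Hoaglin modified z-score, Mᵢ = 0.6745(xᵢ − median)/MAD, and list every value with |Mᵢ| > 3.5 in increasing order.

|Mᵢ| > 3.5 ⇔ |xᵢ − 126.00| > 3.5·14.00/0.6745 = 72.65.
So outliers lie outside [53.35, 198.65].
222: M = 4.63 → outlier.
231: M = 5.06 → outlier.

222, 231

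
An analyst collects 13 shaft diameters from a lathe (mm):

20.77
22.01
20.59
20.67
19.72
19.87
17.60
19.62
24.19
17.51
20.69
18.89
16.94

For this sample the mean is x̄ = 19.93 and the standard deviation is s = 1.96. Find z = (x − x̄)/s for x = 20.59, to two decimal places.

z = (20.59 − 19.93) / 1.96 = 0.34.

0.34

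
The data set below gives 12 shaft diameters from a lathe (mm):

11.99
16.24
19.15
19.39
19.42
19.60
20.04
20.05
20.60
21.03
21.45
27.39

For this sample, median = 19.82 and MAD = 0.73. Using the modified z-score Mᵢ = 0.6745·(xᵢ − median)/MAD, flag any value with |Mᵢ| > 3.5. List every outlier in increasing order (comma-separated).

|Mᵢ| > 3.5 ⇔ |xᵢ − 19.82| > 3.5·0.73/0.6745 = 3.79.
So outliers lie outside [16.03, 23.61].
11.99: M = -7.23 → outlier.
27.39: M = 6.99 → outlier.

11.99, 27.39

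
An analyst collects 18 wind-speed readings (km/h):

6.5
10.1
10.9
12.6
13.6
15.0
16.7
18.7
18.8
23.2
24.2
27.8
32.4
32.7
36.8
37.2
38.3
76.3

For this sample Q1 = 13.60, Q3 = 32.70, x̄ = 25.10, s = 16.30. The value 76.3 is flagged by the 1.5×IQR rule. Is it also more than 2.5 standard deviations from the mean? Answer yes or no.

yes

z = (76.3 − 25.10) / 16.30 = 3.14.
|z| = 3.14 > 2.5.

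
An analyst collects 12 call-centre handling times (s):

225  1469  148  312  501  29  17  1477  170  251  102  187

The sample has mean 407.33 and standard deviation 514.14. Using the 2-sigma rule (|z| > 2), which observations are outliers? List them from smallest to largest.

1469, 1477

Cutoffs at x̄ ± 2s: 407.33 ± 2·514.14 = [-620.95, 1435.61].
1469: z = 2.06, |z| > 2 → outlier.
1477: z = 2.08, |z| > 2 → outlier.
Every other value lies within [-620.95, 1435.61].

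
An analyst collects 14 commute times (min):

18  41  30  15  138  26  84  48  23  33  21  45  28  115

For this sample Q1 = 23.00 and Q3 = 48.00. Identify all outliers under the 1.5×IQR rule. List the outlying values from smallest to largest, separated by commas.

IQR = Q3 − Q1 = 48.00 − 23.00 = 25.00.
Lower fence = Q1 − 1.5·IQR = 23.00 − 37.50 = -14.50.
Upper fence = Q3 + 1.5·IQR = 48.00 + 37.50 = 85.50.
115 > 85.50 → outlier.
138 > 85.50 → outlier.
All remaining values lie within [-14.50, 85.50].

115, 138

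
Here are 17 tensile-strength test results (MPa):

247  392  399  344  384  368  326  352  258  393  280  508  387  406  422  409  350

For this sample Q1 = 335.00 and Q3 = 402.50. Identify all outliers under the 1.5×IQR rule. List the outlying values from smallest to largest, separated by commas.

IQR = Q3 − Q1 = 402.50 − 335.00 = 67.50.
Lower fence = Q1 − 1.5·IQR = 335.00 − 101.25 = 233.75.
Upper fence = Q3 + 1.5·IQR = 402.50 + 101.25 = 503.75.
508 > 503.75 → outlier.
All remaining values lie within [233.75, 503.75].

508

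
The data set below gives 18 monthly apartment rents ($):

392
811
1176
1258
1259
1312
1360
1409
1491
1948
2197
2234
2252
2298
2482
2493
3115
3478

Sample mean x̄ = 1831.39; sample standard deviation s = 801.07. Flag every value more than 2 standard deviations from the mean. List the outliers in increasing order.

3478

Cutoffs at x̄ ± 2s: 1831.39 ± 2·801.07 = [229.25, 3433.53].
3478: z = 2.06, |z| > 2 → outlier.
Every other value lies within [229.25, 3433.53].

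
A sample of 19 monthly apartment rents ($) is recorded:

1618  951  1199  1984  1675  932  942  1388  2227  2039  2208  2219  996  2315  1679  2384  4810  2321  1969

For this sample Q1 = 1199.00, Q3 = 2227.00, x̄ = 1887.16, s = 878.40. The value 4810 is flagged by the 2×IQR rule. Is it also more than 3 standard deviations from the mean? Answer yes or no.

yes

z = (4810 − 1887.16) / 878.40 = 3.33.
|z| = 3.33 > 3.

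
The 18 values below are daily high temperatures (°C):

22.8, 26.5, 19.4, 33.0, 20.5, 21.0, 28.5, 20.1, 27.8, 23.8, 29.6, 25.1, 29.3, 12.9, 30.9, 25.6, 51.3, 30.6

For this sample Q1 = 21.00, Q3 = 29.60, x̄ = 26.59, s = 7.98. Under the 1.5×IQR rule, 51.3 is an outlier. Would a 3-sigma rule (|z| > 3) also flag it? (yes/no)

yes

z = (51.3 − 26.59) / 7.98 = 3.10.
|z| = 3.10 > 3.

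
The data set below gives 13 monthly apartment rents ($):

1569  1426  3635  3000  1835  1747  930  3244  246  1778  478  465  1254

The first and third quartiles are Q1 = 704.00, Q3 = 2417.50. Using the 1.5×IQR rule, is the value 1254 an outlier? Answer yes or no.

no

IQR = Q3 − Q1 = 2417.50 − 704.00 = 1713.50.
Lower fence = Q1 − 1.5·IQR = 704.00 − 2570.25 = -1866.25.
Upper fence = Q3 + 1.5·IQR = 2417.50 + 2570.25 = 4987.75.
1254 lies within [-1866.25, 4987.75].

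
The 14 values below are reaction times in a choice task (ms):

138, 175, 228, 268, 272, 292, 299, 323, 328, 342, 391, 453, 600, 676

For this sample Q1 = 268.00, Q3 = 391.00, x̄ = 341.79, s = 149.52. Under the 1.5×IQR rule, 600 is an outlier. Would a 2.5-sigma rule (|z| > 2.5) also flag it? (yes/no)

z = (600 − 341.79) / 149.52 = 1.73.
|z| = 1.73 ≤ 2.5.

no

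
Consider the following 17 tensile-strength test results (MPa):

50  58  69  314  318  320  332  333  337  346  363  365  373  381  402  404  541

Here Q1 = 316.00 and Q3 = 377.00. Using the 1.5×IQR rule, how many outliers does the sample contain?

IQR = 61.00; fences at 316.00 − 91.50 = 224.50 and 377.00 + 91.50 = 468.50.
Outside the cutoffs: 50, 58, 69, 541.

4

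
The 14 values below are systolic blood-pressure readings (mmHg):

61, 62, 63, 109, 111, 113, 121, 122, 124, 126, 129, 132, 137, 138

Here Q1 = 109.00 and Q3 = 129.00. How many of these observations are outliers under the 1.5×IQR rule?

IQR = 20.00; fences at 109.00 − 30.00 = 79.00 and 129.00 + 30.00 = 159.00.
Outside the cutoffs: 61, 62, 63.

3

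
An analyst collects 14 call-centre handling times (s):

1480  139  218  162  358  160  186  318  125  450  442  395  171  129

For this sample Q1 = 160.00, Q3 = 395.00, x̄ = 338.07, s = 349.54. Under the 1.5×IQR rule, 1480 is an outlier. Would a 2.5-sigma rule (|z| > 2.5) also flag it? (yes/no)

z = (1480 − 338.07) / 349.54 = 3.27.
|z| = 3.27 > 2.5.

yes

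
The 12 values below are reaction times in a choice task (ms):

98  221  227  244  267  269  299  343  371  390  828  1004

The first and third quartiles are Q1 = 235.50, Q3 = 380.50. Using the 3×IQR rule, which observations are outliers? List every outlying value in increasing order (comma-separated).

828, 1004

IQR = Q3 − Q1 = 380.50 − 235.50 = 145.00.
Lower fence = Q1 − 3·IQR = 235.50 − 435.00 = -199.50.
Upper fence = Q3 + 3·IQR = 380.50 + 435.00 = 815.50.
828 > 815.50 → outlier.
1004 > 815.50 → outlier.
All remaining values lie within [-199.50, 815.50].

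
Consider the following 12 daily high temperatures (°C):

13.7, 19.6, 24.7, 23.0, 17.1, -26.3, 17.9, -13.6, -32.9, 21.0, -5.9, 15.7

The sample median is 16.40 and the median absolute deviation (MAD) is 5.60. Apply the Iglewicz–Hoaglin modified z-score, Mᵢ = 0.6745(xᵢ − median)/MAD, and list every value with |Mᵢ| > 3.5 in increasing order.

|Mᵢ| > 3.5 ⇔ |xᵢ − 16.40| > 3.5·5.60/0.6745 = 29.06.
So outliers lie outside [-12.66, 45.46].
-32.9: M = -5.94 → outlier.
-26.3: M = -5.14 → outlier.
-13.6: M = -3.61 → outlier.

-32.9, -26.3, -13.6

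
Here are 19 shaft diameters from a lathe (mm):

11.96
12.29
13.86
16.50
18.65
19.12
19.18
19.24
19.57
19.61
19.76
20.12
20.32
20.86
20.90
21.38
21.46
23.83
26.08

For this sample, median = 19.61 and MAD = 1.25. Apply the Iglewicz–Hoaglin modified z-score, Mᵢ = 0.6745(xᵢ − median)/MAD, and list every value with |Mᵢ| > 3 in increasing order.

11.96, 12.29, 13.86, 26.08

|Mᵢ| > 3 ⇔ |xᵢ − 19.61| > 3·1.25/0.6745 = 5.56.
So outliers lie outside [14.05, 25.17].
11.96: M = -4.13 → outlier.
12.29: M = -3.95 → outlier.
13.86: M = -3.10 → outlier.
26.08: M = 3.49 → outlier.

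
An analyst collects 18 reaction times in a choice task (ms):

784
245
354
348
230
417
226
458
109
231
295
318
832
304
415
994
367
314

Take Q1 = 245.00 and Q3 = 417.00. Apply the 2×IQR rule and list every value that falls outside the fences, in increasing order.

784, 832, 994

IQR = Q3 − Q1 = 417.00 − 245.00 = 172.00.
Lower fence = Q1 − 2·IQR = 245.00 − 344.00 = -99.00.
Upper fence = Q3 + 2·IQR = 417.00 + 344.00 = 761.00.
784 > 761.00 → outlier.
832 > 761.00 → outlier.
994 > 761.00 → outlier.
All remaining values lie within [-99.00, 761.00].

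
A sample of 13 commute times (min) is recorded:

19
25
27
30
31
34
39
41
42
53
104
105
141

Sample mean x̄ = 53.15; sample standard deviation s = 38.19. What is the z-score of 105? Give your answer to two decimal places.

z = (105 − 53.15) / 38.19 = 1.36.

1.36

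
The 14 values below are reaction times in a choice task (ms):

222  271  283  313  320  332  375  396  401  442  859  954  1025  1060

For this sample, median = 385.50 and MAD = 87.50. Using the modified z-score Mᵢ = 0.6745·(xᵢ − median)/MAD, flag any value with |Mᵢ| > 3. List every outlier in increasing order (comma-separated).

859, 954, 1025, 1060

|Mᵢ| > 3 ⇔ |xᵢ − 385.50| > 3·87.50/0.6745 = 389.18.
So outliers lie outside [-3.68, 774.68].
859: M = 3.65 → outlier.
954: M = 4.38 → outlier.
1025: M = 4.93 → outlier.
1060: M = 5.20 → outlier.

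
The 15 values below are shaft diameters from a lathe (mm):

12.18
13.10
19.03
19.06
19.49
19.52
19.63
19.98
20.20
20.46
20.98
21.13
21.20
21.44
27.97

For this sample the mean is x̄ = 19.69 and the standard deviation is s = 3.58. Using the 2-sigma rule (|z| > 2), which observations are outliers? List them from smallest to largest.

Cutoffs at x̄ ± 2s: 19.69 ± 2·3.58 = [12.53, 26.85].
12.18: z = -2.10, |z| > 2 → outlier.
27.97: z = 2.31, |z| > 2 → outlier.
Every other value lies within [12.53, 26.85].

12.18, 27.97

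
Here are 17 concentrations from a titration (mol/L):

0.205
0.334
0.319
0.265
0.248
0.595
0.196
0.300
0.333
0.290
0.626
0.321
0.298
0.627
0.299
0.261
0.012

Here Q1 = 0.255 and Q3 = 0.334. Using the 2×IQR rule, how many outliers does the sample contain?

4

IQR = 0.079; fences at 0.255 − 0.158 = 0.097 and 0.334 + 0.158 = 0.492.
Outside the cutoffs: 0.012, 0.595, 0.626, 0.627.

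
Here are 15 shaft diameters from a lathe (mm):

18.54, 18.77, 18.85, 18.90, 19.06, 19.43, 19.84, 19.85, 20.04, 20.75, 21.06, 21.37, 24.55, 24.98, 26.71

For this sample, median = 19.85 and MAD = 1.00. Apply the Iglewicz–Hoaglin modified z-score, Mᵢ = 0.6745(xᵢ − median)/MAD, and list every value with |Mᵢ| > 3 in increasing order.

24.55, 24.98, 26.71

|Mᵢ| > 3 ⇔ |xᵢ − 19.85| > 3·1.00/0.6745 = 4.45.
So outliers lie outside [15.40, 24.30].
24.55: M = 3.17 → outlier.
24.98: M = 3.46 → outlier.
26.71: M = 4.63 → outlier.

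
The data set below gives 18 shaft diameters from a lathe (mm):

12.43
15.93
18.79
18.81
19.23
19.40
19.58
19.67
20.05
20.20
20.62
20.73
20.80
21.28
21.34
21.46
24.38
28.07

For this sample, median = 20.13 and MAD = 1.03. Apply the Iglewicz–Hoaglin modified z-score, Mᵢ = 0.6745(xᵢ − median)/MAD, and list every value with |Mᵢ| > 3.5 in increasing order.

|Mᵢ| > 3.5 ⇔ |xᵢ − 20.13| > 3.5·1.03/0.6745 = 5.34.
So outliers lie outside [14.79, 25.47].
12.43: M = -5.04 → outlier.
28.07: M = 5.20 → outlier.

12.43, 28.07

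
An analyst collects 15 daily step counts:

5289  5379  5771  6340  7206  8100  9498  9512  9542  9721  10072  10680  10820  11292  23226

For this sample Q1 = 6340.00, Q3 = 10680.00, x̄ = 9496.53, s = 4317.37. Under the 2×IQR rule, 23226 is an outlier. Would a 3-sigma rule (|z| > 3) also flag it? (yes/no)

z = (23226 − 9496.53) / 4317.37 = 3.18.
|z| = 3.18 > 3.

yes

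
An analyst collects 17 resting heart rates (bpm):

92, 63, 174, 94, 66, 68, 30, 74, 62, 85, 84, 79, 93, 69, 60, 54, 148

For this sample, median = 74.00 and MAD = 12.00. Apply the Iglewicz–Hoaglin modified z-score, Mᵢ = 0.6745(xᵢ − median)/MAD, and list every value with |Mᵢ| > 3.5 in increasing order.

|Mᵢ| > 3.5 ⇔ |xᵢ − 74.00| > 3.5·12.00/0.6745 = 62.27.
So outliers lie outside [11.73, 136.27].
148: M = 4.16 → outlier.
174: M = 5.62 → outlier.

148, 174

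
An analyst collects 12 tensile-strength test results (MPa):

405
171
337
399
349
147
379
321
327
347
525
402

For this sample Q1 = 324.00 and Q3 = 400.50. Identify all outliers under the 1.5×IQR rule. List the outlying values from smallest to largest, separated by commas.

147, 171, 525

IQR = Q3 − Q1 = 400.50 − 324.00 = 76.50.
Lower fence = Q1 − 1.5·IQR = 324.00 − 114.75 = 209.25.
Upper fence = Q3 + 1.5·IQR = 400.50 + 114.75 = 515.25.
147 < 209.25 → outlier.
171 < 209.25 → outlier.
525 > 515.25 → outlier.
All remaining values lie within [209.25, 515.25].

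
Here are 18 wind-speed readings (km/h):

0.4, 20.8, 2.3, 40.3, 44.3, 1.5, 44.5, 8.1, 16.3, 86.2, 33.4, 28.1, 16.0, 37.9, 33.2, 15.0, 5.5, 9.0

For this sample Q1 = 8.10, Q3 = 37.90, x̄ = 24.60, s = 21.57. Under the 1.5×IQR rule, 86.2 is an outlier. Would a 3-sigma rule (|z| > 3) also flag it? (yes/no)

z = (86.2 − 24.60) / 21.57 = 2.86.
|z| = 2.86 ≤ 3.

no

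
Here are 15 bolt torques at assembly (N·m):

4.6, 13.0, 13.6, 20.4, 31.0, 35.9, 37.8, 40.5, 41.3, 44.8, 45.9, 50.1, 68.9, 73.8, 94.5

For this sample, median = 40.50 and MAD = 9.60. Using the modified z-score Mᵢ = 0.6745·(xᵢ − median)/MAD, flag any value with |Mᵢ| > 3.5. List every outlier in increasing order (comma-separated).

|Mᵢ| > 3.5 ⇔ |xᵢ − 40.50| > 3.5·9.60/0.6745 = 49.81.
So outliers lie outside [-9.31, 90.31].
94.5: M = 3.79 → outlier.

94.5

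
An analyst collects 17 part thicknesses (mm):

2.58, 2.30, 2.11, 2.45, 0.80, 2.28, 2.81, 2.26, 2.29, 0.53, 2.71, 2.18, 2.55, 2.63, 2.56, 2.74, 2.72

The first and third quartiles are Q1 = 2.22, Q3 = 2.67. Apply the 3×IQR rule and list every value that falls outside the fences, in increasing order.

IQR = Q3 − Q1 = 2.67 − 2.22 = 0.45.
Lower fence = Q1 − 3·IQR = 2.22 − 1.35 = 0.87.
Upper fence = Q3 + 3·IQR = 2.67 + 1.35 = 4.02.
0.53 < 0.87 → outlier.
0.80 < 0.87 → outlier.
All remaining values lie within [0.87, 4.02].

0.53, 0.80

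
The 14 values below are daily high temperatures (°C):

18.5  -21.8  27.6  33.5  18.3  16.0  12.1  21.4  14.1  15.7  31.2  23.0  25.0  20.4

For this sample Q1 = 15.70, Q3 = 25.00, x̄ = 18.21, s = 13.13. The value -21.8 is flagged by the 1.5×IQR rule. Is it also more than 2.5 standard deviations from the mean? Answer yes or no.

yes

z = (-21.8 − 18.21) / 13.13 = -3.05.
|z| = 3.05 > 2.5.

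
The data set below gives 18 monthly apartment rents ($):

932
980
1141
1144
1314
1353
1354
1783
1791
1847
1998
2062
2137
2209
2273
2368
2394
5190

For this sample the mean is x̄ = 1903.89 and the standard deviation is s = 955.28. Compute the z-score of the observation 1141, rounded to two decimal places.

-0.80

z = (1141 − 1903.89) / 955.28 = -0.80.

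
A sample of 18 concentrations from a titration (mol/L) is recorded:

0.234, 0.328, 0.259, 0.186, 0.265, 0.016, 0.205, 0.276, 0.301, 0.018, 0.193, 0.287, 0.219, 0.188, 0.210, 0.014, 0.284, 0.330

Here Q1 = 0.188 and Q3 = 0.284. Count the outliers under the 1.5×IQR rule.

3

IQR = 0.096; fences at 0.188 − 0.144 = 0.044 and 0.284 + 0.144 = 0.428.
Outside the cutoffs: 0.014, 0.016, 0.018.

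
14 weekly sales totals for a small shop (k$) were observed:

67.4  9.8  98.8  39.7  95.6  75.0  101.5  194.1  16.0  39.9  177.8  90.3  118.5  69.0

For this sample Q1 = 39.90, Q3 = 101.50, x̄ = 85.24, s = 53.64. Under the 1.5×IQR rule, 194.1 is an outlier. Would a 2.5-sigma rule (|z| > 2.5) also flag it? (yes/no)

z = (194.1 − 85.24) / 53.64 = 2.03.
|z| = 2.03 ≤ 2.5.

no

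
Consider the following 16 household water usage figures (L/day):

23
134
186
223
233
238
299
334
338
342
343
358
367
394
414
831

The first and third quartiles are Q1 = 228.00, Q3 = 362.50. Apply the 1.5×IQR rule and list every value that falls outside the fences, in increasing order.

23, 831

IQR = Q3 − Q1 = 362.50 − 228.00 = 134.50.
Lower fence = Q1 − 1.5·IQR = 228.00 − 201.75 = 26.25.
Upper fence = Q3 + 1.5·IQR = 362.50 + 201.75 = 564.25.
23 < 26.25 → outlier.
831 > 564.25 → outlier.
All remaining values lie within [26.25, 564.25].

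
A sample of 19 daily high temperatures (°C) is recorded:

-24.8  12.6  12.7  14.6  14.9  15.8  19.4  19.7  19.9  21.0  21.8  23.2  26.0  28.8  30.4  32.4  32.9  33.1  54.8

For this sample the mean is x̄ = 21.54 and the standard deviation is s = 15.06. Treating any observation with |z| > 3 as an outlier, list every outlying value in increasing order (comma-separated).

-24.8

Cutoffs at x̄ ± 3s: 21.54 ± 3·15.06 = [-23.64, 66.72].
-24.8: z = -3.08, |z| > 3 → outlier.
Every other value lies within [-23.64, 66.72].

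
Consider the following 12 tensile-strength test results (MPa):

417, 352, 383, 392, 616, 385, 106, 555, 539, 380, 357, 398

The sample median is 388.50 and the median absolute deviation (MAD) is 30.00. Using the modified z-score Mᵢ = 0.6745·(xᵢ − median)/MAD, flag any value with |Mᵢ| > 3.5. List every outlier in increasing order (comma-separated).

|Mᵢ| > 3.5 ⇔ |xᵢ − 388.50| > 3.5·30.00/0.6745 = 155.67.
So outliers lie outside [232.83, 544.17].
106: M = -6.35 → outlier.
555: M = 3.74 → outlier.
616: M = 5.11 → outlier.

106, 555, 616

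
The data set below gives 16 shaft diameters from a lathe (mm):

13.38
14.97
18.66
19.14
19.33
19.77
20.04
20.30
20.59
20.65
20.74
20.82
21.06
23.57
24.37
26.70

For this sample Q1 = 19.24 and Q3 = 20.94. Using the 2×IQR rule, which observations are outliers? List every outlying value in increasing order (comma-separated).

13.38, 14.97, 24.37, 26.70

IQR = Q3 − Q1 = 20.94 − 19.24 = 1.70.
Lower fence = Q1 − 2·IQR = 19.24 − 3.40 = 15.84.
Upper fence = Q3 + 2·IQR = 20.94 + 3.40 = 24.34.
13.38 < 15.84 → outlier.
14.97 < 15.84 → outlier.
24.37 > 24.34 → outlier.
26.70 > 24.34 → outlier.
All remaining values lie within [15.84, 24.34].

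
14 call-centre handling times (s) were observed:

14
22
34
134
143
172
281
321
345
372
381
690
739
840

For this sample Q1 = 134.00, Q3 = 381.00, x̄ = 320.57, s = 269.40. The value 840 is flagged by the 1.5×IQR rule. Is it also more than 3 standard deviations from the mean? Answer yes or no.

z = (840 − 320.57) / 269.40 = 1.93.
|z| = 1.93 ≤ 3.

no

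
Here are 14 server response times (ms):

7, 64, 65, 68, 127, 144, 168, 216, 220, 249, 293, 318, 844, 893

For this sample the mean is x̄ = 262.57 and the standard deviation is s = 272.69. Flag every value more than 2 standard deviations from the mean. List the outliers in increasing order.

844, 893

Cutoffs at x̄ ± 2s: 262.57 ± 2·272.69 = [-282.81, 807.95].
844: z = 2.13, |z| > 2 → outlier.
893: z = 2.31, |z| > 2 → outlier.
Every other value lies within [-282.81, 807.95].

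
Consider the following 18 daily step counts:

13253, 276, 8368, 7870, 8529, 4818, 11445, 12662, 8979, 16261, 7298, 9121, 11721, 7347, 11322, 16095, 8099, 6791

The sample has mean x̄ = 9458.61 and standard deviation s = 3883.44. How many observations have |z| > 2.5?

0

Cutoffs: x̄ ± 2.5s = [-249.99, 19167.21].
Every value lies within the cutoffs.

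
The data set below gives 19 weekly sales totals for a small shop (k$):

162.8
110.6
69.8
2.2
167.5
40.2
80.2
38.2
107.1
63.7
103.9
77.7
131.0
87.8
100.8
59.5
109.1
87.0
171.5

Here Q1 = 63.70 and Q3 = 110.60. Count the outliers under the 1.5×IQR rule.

0

IQR = 46.90; fences at 63.70 − 70.35 = -6.65 and 110.60 + 70.35 = 180.95.
Every value lies within the cutoffs.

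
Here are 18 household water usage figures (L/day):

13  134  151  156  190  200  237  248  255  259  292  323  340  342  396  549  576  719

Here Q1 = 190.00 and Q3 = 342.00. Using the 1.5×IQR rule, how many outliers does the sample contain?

2

IQR = 152.00; fences at 190.00 − 228.00 = -38.00 and 342.00 + 228.00 = 570.00.
Outside the cutoffs: 576, 719.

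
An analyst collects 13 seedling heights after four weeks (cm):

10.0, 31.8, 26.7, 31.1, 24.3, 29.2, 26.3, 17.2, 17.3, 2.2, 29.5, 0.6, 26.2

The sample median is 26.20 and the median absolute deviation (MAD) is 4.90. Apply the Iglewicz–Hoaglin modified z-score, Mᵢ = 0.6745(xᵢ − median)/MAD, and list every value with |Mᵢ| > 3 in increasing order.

|Mᵢ| > 3 ⇔ |xᵢ − 26.20| > 3·4.90/0.6745 = 21.79.
So outliers lie outside [4.41, 47.99].
0.6: M = -3.52 → outlier.
2.2: M = -3.30 → outlier.

0.6, 2.2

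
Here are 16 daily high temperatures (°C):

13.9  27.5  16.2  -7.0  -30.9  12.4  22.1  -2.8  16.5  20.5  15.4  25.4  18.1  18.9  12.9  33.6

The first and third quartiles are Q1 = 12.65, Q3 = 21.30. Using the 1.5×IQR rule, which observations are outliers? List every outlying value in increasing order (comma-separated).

IQR = Q3 − Q1 = 21.30 − 12.65 = 8.65.
Lower fence = Q1 − 1.5·IQR = 12.65 − 12.975 = -0.325.
Upper fence = Q3 + 1.5·IQR = 21.30 + 12.975 = 34.275.
-30.9 < -0.325 → outlier.
-7.0 < -0.325 → outlier.
-2.8 < -0.325 → outlier.
All remaining values lie within [-0.325, 34.275].

-30.9, -7.0, -2.8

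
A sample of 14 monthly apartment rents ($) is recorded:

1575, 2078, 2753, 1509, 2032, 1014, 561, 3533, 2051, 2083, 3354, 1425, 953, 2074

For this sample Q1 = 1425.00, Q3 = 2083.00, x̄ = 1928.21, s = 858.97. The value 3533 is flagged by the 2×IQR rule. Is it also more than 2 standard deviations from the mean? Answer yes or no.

no

z = (3533 − 1928.21) / 858.97 = 1.87.
|z| = 1.87 ≤ 2.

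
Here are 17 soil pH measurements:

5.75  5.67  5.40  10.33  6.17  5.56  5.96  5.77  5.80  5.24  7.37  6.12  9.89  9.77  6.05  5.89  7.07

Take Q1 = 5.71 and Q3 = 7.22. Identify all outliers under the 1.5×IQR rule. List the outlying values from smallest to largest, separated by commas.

9.77, 9.89, 10.33

IQR = Q3 − Q1 = 7.22 − 5.71 = 1.51.
Lower fence = Q1 − 1.5·IQR = 5.71 − 2.265 = 3.445.
Upper fence = Q3 + 1.5·IQR = 7.22 + 2.265 = 9.485.
9.77 > 9.485 → outlier.
9.89 > 9.485 → outlier.
10.33 > 9.485 → outlier.
All remaining values lie within [3.445, 9.485].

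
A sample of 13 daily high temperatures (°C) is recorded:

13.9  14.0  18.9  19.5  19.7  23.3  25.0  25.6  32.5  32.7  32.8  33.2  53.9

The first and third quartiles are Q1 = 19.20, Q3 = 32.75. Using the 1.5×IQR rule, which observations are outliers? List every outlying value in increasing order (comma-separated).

53.9

IQR = Q3 − Q1 = 32.75 − 19.20 = 13.55.
Lower fence = Q1 − 1.5·IQR = 19.20 − 20.325 = -1.125.
Upper fence = Q3 + 1.5·IQR = 32.75 + 20.325 = 53.075.
53.9 > 53.075 → outlier.
All remaining values lie within [-1.125, 53.075].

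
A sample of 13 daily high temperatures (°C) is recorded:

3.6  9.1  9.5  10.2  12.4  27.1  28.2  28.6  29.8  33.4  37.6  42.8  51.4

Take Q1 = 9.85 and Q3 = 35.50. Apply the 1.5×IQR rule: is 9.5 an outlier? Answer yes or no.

IQR = Q3 − Q1 = 35.50 − 9.85 = 25.65.
Lower fence = Q1 − 1.5·IQR = 9.85 − 38.475 = -28.625.
Upper fence = Q3 + 1.5·IQR = 35.50 + 38.475 = 73.975.
9.5 lies within [-28.625, 73.975].

no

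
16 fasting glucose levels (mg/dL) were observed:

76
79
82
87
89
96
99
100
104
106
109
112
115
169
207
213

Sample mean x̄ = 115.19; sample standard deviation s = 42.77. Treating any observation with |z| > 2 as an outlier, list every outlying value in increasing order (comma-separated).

Cutoffs at x̄ ± 2s: 115.19 ± 2·42.77 = [29.65, 200.73].
207: z = 2.15, |z| > 2 → outlier.
213: z = 2.29, |z| > 2 → outlier.
Every other value lies within [29.65, 200.73].

207, 213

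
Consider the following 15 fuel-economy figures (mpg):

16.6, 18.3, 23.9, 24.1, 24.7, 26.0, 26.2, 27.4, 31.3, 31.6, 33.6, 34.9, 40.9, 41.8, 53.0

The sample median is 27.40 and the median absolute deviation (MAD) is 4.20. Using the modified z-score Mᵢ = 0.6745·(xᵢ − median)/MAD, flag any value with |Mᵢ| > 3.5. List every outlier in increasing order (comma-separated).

53.0

|Mᵢ| > 3.5 ⇔ |xᵢ − 27.40| > 3.5·4.20/0.6745 = 21.79.
So outliers lie outside [5.61, 49.19].
53.0: M = 4.11 → outlier.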